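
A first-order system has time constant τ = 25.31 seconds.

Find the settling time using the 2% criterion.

For first-order system, 2% settling time ≈ 4τ = 4 × 25.31 = 101.24 s.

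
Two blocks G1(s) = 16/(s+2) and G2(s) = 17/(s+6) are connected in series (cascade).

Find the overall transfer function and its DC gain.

Series: multiply transfer functions. G_eq = 16/(s+2) × 17/(s+6) = 272/((s+2)(s+6)). DC gain = 272/(2×6) = 22.6667.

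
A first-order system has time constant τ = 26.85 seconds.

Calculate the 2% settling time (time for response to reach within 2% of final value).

For first-order system, 2% settling time ≈ 4τ = 4 × 26.85 = 107.4 s.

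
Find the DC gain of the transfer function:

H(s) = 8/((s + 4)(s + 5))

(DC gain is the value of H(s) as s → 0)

DC gain = H(0) = 8/(4 × 5) = 8/20 = 0.4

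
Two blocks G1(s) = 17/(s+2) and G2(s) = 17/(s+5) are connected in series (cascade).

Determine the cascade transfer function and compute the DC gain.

Series: multiply transfer functions. G_eq = 17/(s+2) × 17/(s+5) = 289/((s+2)(s+5)). DC gain = 289/(2×5) = 28.9.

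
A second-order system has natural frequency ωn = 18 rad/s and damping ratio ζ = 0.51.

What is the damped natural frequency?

ωd = ωn√(1 - ζ²) = 18√(1 - 0.51²) = 15.48 rad/s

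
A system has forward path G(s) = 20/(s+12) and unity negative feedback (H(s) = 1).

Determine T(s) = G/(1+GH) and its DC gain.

T(s) = G/(1+GH) = [20/(s+12)] / [1 + 20/(s+12)] = 20/(s+12+20) = 20/(s+32). DC gain = 20/32 = 0.625.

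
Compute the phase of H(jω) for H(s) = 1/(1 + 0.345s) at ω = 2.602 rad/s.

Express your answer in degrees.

Phase = -arctan(ωτ) = -arctan(2.602 × 0.345) = -41.9°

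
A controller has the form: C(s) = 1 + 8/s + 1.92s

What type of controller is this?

This is a Proportional-Integral-Derivative (PID) controller.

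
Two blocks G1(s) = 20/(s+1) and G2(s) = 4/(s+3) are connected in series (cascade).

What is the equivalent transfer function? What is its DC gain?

Series: multiply transfer functions. G_eq = 20/(s+1) × 4/(s+3) = 80/((s+1)(s+3)). DC gain = 80/(1×3) = 26.6667.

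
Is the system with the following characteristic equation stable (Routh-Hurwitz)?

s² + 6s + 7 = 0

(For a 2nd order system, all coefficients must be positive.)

Coefficients: 1, 6, 7. All positive, so system is stable.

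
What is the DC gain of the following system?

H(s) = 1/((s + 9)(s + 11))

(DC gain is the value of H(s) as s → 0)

DC gain = H(0) = 1/(9 × 11) = 1/99 = 0.0101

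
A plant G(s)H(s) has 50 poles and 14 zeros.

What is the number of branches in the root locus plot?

Root locus has n branches where n = number of poles = 50.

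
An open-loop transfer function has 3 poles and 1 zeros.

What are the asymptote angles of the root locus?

n - m = 3 - 1 = 2. Angles: θk = (2k + 1)·180°/2 = 90°, 270°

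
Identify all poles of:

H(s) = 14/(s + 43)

Pole is where denominator = 0: s + 43 = 0, so s = -43.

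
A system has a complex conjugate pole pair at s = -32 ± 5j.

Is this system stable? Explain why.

Real part of poles is -32 (< 0, left half-plane). Stable.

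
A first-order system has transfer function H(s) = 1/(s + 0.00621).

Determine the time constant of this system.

For H(s) = 1/(s + 1/τ), the pole is at -1/τ = -0.00621, so τ = 1/0.00621 = 161 s.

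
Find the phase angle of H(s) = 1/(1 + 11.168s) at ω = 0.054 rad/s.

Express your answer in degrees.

Phase = -arctan(ωτ) = -arctan(0.054 × 11.168) = -31.1°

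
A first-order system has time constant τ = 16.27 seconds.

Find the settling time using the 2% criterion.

For first-order system, 2% settling time ≈ 4τ = 4 × 16.27 = 65.08 s.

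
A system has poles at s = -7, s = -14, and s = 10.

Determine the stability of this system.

Pole(s) at s = 10 are not in the left half-plane. System is unstable.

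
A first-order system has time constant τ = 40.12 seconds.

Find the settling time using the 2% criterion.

For first-order system, 2% settling time ≈ 4τ = 4 × 40.12 = 160.48 s.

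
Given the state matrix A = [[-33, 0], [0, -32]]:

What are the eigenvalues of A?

For diagonal matrix, eigenvalues are diagonal entries: λ₁ = -33, λ₂ = -32.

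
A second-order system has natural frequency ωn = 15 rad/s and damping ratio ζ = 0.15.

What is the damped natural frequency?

ωd = ωn√(1 - ζ²) = 15√(1 - 0.15²) = 14.83 rad/s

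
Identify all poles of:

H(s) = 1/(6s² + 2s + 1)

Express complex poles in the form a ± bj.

Discriminant = 2² - 4×6×1 = 4 - 24 = -20 < 0, so the poles are a complex conjugate pair s = (-2 ± j√20)/(2×6). Real part = -2/(2×6) = -2/12 ≈ -0.1667; imaginary part = ±√20/(2×6) ≈ 0.3727. Poles: s = -0.1667 ± 0.3727j.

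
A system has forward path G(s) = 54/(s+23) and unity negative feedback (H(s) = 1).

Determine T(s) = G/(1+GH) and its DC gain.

T(s) = G/(1+GH) = [54/(s+23)] / [1 + 54/(s+23)] = 54/(s+23+54) = 54/(s+77). DC gain = 54/77 = 0.7013.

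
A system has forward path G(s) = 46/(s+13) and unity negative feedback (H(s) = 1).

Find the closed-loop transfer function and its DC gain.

T(s) = G/(1+GH) = [46/(s+13)] / [1 + 46/(s+13)] = 46/(s+13+46) = 46/(s+59). DC gain = 46/59 = 0.7797.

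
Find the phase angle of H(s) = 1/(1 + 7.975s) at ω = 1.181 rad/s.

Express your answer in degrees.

Phase = -arctan(ωτ) = -arctan(1.181 × 7.975) = -83.9°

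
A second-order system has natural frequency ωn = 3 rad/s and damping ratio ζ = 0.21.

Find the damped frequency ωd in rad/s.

ωd = ωn√(1 - ζ²) = 3√(1 - 0.21²) = 2.93 rad/s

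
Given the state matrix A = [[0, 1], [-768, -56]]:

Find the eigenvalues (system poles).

det(A - λI) = λ² - (-56)λ + 768 = (λ - (-24))(λ - (-32)). Eigenvalues: -24, -32.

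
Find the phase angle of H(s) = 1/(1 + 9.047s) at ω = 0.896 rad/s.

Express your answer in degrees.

Phase = -arctan(ωτ) = -arctan(0.896 × 9.047) = -83.0°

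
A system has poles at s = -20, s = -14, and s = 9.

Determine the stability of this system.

Pole(s) at s = 9 are not in the left half-plane. System is unstable.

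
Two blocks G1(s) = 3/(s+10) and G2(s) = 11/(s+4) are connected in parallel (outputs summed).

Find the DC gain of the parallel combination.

Parallel: G_eq = G1 + G2. DC gain = G1(0) + G2(0) = 3/10 + 11/4 = 0.3 + 2.75 = 3.05.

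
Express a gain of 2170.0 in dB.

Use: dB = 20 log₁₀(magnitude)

dB = 20 log₁₀(2170.0) = 66.7 dB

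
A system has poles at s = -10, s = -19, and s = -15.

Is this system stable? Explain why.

All poles are in the left half-plane. System is stable.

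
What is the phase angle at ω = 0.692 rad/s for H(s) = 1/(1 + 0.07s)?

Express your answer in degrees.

Phase = -arctan(ωτ) = -arctan(0.692 × 0.07) = -2.8°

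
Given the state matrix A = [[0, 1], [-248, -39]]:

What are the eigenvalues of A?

det(A - λI) = λ² - (-39)λ + 248 = (λ - (-8))(λ - (-31)). Eigenvalues: -8, -31.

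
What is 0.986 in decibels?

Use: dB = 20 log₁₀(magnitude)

dB = 20 log₁₀(0.986) = -0.1 dB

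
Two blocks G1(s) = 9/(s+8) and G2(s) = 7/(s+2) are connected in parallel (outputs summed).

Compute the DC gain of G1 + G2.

Parallel: G_eq = G1 + G2. DC gain = G1(0) + G2(0) = 9/8 + 7/2 = 1.125 + 3.5 = 4.625.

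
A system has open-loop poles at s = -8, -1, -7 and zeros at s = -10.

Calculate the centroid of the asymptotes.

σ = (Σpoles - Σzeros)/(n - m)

σ = (Σpoles - Σzeros)/(n - m) = (-16 - (-10))/(3 - 1) = -6/2 = -3.0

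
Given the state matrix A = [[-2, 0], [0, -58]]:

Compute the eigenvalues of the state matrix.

For diagonal matrix, eigenvalues are diagonal entries: λ₁ = -2, λ₂ = -58.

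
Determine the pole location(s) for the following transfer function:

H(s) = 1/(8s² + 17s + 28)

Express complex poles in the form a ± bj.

Discriminant = 17² - 4×8×28 = 289 - 896 = -607 < 0, so the poles are a complex conjugate pair s = (-17 ± j√607)/(2×8). Real part = -17/(2×8) = -17/16 = -1.0625; imaginary part = ±√607/(2×8) ≈ 1.5398. Poles: s = -1.0625 ± 1.5398j.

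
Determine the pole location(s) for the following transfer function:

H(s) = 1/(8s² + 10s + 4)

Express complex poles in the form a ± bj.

Discriminant = 10² - 4×8×4 = 100 - 128 = -28 < 0, so the poles are a complex conjugate pair s = (-10 ± j√28)/(2×8). Real part = -10/(2×8) = -10/16 = -0.625; imaginary part = ±√28/(2×8) ≈ 0.3307. Poles: s = -0.625 ± 0.3307j.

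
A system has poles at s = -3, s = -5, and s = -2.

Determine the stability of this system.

All poles are in the left half-plane. System is stable.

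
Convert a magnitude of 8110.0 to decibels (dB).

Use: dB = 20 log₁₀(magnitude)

dB = 20 log₁₀(8110.0) = 78.2 dB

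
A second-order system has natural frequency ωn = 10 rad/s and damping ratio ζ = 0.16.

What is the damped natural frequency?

ωd = ωn√(1 - ζ²) = 10√(1 - 0.16²) = 9.87 rad/s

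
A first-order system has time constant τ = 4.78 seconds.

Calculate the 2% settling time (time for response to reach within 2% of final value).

For first-order system, 2% settling time ≈ 4τ = 4 × 4.78 = 19.12 s.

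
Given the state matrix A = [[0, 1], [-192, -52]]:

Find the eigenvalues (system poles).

det(A - λI) = λ² - (-52)λ + 192 = (λ - (-48))(λ - (-4)). Eigenvalues: -48, -4.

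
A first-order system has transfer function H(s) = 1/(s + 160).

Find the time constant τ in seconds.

For H(s) = 1/(s + 1/τ), the pole is at -1/τ = -160, so τ = 1/160 = 0.00625 s.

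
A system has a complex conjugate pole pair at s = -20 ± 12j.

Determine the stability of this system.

Real part of poles is -20 (< 0, left half-plane). Stable.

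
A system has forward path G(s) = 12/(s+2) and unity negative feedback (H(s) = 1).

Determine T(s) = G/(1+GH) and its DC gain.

T(s) = G/(1+GH) = [12/(s+2)] / [1 + 12/(s+2)] = 12/(s+2+12) = 12/(s+14). DC gain = 12/14 = 0.8571.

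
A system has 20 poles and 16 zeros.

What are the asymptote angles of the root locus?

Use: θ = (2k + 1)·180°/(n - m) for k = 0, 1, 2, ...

n - m = 20 - 16 = 4. Angles: θk = (2k + 1)·180°/4 = 45°, 135°, 225°, 315°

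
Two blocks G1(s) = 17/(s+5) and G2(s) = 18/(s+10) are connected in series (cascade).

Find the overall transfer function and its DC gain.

Series: multiply transfer functions. G_eq = 17/(s+5) × 18/(s+10) = 306/((s+5)(s+10)). DC gain = 306/(5×10) = 6.12.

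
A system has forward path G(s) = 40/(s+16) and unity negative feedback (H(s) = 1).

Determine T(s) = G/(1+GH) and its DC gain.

T(s) = G/(1+GH) = [40/(s+16)] / [1 + 40/(s+16)] = 40/(s+16+40) = 40/(s+56). DC gain = 40/56 = 0.7143.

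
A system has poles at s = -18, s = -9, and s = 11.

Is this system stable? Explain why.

Pole(s) at s = 11 are not in the left half-plane. System is unstable.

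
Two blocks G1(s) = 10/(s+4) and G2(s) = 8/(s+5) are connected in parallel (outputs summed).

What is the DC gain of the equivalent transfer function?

Parallel: G_eq = G1 + G2. DC gain = G1(0) + G2(0) = 10/4 + 8/5 = 2.5 + 1.6 = 4.1.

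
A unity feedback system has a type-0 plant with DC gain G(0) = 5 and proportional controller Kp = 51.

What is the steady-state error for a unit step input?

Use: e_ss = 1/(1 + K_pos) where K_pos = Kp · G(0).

K_pos = Kp · G(0) = 51 × 5 = 255. e_ss = 1/(1 + 255) = 0.00390625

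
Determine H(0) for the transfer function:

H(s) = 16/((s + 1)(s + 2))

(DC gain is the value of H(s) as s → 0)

DC gain = H(0) = 16/(1 × 2) = 16/2 = 8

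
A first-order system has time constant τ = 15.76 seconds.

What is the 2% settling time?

For first-order system, 2% settling time ≈ 4τ = 4 × 15.76 = 63.04 s.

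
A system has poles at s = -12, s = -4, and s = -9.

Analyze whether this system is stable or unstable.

All poles are in the left half-plane. System is stable.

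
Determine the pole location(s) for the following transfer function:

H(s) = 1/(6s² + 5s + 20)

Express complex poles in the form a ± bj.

Discriminant = 5² - 4×6×20 = 25 - 480 = -455 < 0, so the poles are a complex conjugate pair s = (-5 ± j√455)/(2×6). Real part = -5/(2×6) = -5/12 ≈ -0.4167; imaginary part = ±√455/(2×6) ≈ 1.7776. Poles: s = -0.4167 ± 1.7776j.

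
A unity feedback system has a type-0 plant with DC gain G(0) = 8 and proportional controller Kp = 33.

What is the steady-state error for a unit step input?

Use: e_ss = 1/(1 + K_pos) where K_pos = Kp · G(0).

K_pos = Kp · G(0) = 33 × 8 = 264. e_ss = 1/(1 + 264) = 0.0038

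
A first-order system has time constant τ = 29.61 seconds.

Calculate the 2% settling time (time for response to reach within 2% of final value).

For first-order system, 2% settling time ≈ 4τ = 4 × 29.61 = 118.44 s.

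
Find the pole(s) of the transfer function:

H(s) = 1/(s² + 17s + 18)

Discriminant = 17² - 4×1×18 = 289 - 72 = 217 > 0, so two distinct real poles. Using quadratic formula: s = (-17 ± √217)/(2×1) = (-17 ± √217)/2, with √217 ≈ 14.7309. s₁ ≈ -1.1345, s₂ ≈ -15.8655. Poles: s₁ = -1.1345, s₂ = -15.8655.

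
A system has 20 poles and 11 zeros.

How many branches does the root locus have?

Root locus has n branches where n = number of poles = 20.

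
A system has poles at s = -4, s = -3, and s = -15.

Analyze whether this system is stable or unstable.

All poles are in the left half-plane. System is stable.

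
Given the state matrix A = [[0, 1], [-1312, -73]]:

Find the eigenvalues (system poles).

det(A - λI) = λ² - (-73)λ + 1312 = (λ - (-41))(λ - (-32)). Eigenvalues: -41, -32.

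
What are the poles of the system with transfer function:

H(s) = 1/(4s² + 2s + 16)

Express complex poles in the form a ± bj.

Discriminant = 2² - 4×4×16 = 4 - 256 = -252 < 0, so the poles are a complex conjugate pair s = (-2 ± j√252)/(2×4). Real part = -2/(2×4) = -2/8 = -0.25; imaginary part = ±√252/(2×4) ≈ 1.9843. Poles: s = -0.25 ± 1.9843j.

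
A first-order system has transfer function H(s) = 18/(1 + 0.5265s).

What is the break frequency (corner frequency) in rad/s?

Corner frequency = 1/τ = 1/0.5265 = 1.899 rad/s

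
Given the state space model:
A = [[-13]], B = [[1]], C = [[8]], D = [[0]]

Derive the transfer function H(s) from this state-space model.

(sI - A)⁻¹ = 1/(s + 13). H(s) = 8 × 1/(s + 13) + 0 = 8/(s + 13).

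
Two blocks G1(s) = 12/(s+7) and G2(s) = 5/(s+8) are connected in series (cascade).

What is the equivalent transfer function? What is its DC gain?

Series: multiply transfer functions. G_eq = 12/(s+7) × 5/(s+8) = 60/((s+7)(s+8)). DC gain = 60/(7×8) = 1.0714.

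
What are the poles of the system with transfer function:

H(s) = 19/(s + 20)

Pole is where denominator = 0: s + 20 = 0, so s = -20.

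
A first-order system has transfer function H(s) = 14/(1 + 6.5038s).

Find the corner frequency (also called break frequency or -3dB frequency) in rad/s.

Corner frequency = 1/τ = 1/6.5038 = 0.154 rad/s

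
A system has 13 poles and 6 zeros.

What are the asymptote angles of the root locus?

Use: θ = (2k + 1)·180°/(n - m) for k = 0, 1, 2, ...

n - m = 13 - 6 = 7. Angles: θk = (2k + 1)·180°/7 = 25.71°, 77.14°, 128.57°, 180°, 231.43°, 282.86°, 334.29°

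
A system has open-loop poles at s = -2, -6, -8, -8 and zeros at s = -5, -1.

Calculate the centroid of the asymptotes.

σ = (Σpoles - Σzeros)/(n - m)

σ = (Σpoles - Σzeros)/(n - m) = (-24 - (-6))/(4 - 2) = -18/2 = -9.0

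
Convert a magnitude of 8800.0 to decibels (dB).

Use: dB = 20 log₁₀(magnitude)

dB = 20 log₁₀(8800.0) = 78.9 dB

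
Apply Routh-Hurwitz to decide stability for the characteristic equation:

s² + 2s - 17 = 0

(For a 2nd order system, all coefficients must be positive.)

Coefficients: 1, 2, -17. c=-17 not positive, so system is unstable.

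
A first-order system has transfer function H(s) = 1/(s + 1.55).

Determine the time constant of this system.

For H(s) = 1/(s + 1/τ), the pole is at -1/τ = -1.55, so τ = 1/1.55 = 0.6452 s.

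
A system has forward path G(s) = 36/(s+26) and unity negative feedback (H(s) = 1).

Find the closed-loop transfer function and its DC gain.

T(s) = G/(1+GH) = [36/(s+26)] / [1 + 36/(s+26)] = 36/(s+26+36) = 36/(s+62). DC gain = 36/62 = 0.5806.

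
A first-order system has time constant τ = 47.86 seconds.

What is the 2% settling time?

For first-order system, 2% settling time ≈ 4τ = 4 × 47.86 = 191.44 s.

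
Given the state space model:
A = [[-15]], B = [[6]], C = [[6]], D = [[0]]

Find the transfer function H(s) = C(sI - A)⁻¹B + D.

(sI - A)⁻¹ = 1/(s + 15). H(s) = 6 × 6/(s + 15) + 0 = 36/(s + 15).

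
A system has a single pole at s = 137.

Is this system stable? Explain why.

Pole at s = 137 is in the right half-plane. Unstable.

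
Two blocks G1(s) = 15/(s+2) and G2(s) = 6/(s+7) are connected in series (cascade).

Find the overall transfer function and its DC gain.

Series: multiply transfer functions. G_eq = 15/(s+2) × 6/(s+7) = 90/((s+2)(s+7)). DC gain = 90/(2×7) = 6.4286.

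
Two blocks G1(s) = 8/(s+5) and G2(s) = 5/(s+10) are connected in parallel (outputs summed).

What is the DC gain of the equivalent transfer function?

Parallel: G_eq = G1 + G2. DC gain = G1(0) + G2(0) = 8/5 + 5/10 = 1.6 + 0.5 = 2.1.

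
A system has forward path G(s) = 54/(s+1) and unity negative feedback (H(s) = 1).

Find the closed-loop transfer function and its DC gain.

T(s) = G/(1+GH) = [54/(s+1)] / [1 + 54/(s+1)] = 54/(s+1+54) = 54/(s+55). DC gain = 54/55 = 0.9818.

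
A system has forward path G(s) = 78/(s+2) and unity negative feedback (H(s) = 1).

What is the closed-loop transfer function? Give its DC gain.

T(s) = G/(1+GH) = [78/(s+2)] / [1 + 78/(s+2)] = 78/(s+2+78) = 78/(s+80). DC gain = 78/80 = 0.975.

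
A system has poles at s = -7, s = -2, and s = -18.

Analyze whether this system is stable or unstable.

All poles are in the left half-plane. System is stable.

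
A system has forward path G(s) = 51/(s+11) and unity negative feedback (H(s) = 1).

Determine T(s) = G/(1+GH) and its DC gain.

T(s) = G/(1+GH) = [51/(s+11)] / [1 + 51/(s+11)] = 51/(s+11+51) = 51/(s+62). DC gain = 51/62 = 0.8226.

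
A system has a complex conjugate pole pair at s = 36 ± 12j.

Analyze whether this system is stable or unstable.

Real part of poles is 36 (> 0, right half-plane). Unstable.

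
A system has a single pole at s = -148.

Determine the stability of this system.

Pole at s = -148 is in the left half-plane. Stable.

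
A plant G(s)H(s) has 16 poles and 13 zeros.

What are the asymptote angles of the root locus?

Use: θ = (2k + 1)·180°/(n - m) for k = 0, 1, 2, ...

n - m = 16 - 13 = 3. Angles: θk = (2k + 1)·180°/3 = 60°, 180°, 300°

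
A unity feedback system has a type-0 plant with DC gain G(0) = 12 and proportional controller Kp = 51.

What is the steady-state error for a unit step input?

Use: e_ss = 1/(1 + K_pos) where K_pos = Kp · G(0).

K_pos = Kp · G(0) = 51 × 12 = 612. e_ss = 1/(1 + 612) = 0.0016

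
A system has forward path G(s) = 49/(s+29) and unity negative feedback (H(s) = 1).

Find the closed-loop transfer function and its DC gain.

T(s) = G/(1+GH) = [49/(s+29)] / [1 + 49/(s+29)] = 49/(s+29+49) = 49/(s+78). DC gain = 49/78 = 0.6282.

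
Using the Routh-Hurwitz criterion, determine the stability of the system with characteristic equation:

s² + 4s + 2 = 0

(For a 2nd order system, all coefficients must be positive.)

Coefficients: 1, 4, 2. All positive, so system is stable.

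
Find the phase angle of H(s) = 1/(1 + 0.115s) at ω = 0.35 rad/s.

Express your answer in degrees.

Phase = -arctan(ωτ) = -arctan(0.35 × 0.115) = -2.3°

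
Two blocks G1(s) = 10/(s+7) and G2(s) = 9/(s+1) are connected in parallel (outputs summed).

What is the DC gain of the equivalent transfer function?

Parallel: G_eq = G1 + G2. DC gain = G1(0) + G2(0) = 10/7 + 9/1 = 1.4286 + 9 = 10.4286.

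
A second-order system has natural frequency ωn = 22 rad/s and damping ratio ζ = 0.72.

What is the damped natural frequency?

ωd = ωn√(1 - ζ²) = 22√(1 - 0.72²) = 15.27 rad/s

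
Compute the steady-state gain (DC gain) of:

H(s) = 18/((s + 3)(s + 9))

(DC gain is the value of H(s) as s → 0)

DC gain = H(0) = 18/(3 × 9) = 18/27 = 0.6667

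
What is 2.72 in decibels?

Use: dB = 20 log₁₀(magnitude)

dB = 20 log₁₀(2.72) = 8.7 dB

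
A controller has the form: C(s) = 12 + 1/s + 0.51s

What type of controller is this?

This is a Proportional-Integral-Derivative (PID) controller.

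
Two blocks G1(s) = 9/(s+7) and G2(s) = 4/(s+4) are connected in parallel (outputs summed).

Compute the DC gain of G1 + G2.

Parallel: G_eq = G1 + G2. DC gain = G1(0) + G2(0) = 9/7 + 4/4 = 1.2857 + 1 = 2.2857.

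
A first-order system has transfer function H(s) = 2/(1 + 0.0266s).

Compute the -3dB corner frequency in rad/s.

Corner frequency = 1/τ = 1/0.0266 = 37.594 rad/s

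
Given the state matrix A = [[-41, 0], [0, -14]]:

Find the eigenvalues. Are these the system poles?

For diagonal matrix, eigenvalues are diagonal entries: λ₁ = -41, λ₂ = -14. Eigenvalues of A = system poles.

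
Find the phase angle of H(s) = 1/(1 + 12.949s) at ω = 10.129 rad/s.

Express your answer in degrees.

Phase = -arctan(ωτ) = -arctan(10.129 × 12.949) = -89.6°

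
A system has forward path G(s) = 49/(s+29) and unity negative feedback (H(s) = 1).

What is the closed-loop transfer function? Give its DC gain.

T(s) = G/(1+GH) = [49/(s+29)] / [1 + 49/(s+29)] = 49/(s+29+49) = 49/(s+78). DC gain = 49/78 = 0.6282.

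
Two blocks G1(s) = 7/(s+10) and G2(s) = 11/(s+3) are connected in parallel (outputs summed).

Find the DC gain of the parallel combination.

Parallel: G_eq = G1 + G2. DC gain = G1(0) + G2(0) = 7/10 + 11/3 = 0.7 + 3.6667 = 4.3667.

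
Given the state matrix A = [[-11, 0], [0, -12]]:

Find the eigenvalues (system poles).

For diagonal matrix, eigenvalues are diagonal entries: λ₁ = -11, λ₂ = -12.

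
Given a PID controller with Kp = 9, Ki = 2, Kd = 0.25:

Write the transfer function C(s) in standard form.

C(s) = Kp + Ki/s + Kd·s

Substituting values: C(s) = 9 + 2/s + 0.25s = (0.25s² + 9s + 2)/s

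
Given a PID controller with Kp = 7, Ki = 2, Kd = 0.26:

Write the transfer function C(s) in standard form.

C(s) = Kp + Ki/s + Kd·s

Substituting values: C(s) = 7 + 2/s + 0.26s = (0.26s² + 7s + 2)/s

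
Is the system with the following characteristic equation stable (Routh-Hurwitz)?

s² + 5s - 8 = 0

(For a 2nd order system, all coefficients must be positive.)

Coefficients: 1, 5, -8. c=-8 not positive, so system is unstable.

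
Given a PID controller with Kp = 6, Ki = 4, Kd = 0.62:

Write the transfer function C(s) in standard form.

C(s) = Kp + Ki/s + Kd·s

Substituting values: C(s) = 6 + 4/s + 0.62s = (0.62s² + 6s + 4)/s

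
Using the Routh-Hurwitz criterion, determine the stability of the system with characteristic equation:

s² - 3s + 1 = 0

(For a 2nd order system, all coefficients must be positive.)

Coefficients: 1, -3, 1. b=-3 not positive, so system is unstable.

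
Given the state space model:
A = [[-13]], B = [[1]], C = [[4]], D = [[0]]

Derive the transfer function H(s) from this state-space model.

(sI - A)⁻¹ = 1/(s + 13). H(s) = 4 × 1/(s + 13) + 0 = 4/(s + 13).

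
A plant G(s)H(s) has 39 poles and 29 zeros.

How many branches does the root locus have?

Root locus has n branches where n = number of poles = 39.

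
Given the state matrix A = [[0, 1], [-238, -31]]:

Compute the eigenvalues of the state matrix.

det(A - λI) = λ² - (-31)λ + 238 = (λ - (-14))(λ - (-17)). Eigenvalues: -14, -17.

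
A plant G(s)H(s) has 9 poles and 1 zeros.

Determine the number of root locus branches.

Root locus has n branches where n = number of poles = 9.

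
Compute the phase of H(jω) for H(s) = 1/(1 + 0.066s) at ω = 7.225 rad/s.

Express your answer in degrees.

Phase = -arctan(ωτ) = -arctan(7.225 × 0.066) = -25.5°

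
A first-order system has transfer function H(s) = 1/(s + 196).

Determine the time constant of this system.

For H(s) = 1/(s + 1/τ), the pole is at -1/τ = -196, so τ = 1/196 = 0.0051 s.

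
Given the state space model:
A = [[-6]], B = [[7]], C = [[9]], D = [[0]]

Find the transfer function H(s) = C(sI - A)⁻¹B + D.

(sI - A)⁻¹ = 1/(s + 6). H(s) = 9 × 7/(s + 6) + 0 = 63/(s + 6).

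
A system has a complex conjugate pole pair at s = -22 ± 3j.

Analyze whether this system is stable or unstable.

Real part of poles is -22 (< 0, left half-plane). Stable.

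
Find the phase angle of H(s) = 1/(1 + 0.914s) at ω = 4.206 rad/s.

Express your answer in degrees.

Phase = -arctan(ωτ) = -arctan(4.206 × 0.914) = -75.4°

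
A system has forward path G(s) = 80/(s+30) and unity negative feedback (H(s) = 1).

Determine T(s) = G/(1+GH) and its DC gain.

T(s) = G/(1+GH) = [80/(s+30)] / [1 + 80/(s+30)] = 80/(s+30+80) = 80/(s+110). DC gain = 80/110 = 0.7273.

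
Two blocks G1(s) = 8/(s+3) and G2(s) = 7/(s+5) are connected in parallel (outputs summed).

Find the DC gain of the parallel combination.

Parallel: G_eq = G1 + G2. DC gain = G1(0) + G2(0) = 8/3 + 7/5 = 2.6667 + 1.4 = 4.0667.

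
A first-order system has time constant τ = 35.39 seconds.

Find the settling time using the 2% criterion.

For first-order system, 2% settling time ≈ 4τ = 4 × 35.39 = 141.56 s.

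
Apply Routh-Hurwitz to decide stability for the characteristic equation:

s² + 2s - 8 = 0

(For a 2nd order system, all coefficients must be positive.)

Coefficients: 1, 2, -8. c=-8 not positive, so system is unstable.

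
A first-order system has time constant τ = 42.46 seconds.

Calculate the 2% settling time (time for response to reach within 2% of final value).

For first-order system, 2% settling time ≈ 4τ = 4 × 42.46 = 169.84 s.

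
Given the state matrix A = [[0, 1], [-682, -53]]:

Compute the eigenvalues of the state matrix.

det(A - λI) = λ² - (-53)λ + 682 = (λ - (-31))(λ - (-22)). Eigenvalues: -31, -22.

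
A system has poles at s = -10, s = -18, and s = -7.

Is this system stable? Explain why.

All poles are in the left half-plane. System is stable.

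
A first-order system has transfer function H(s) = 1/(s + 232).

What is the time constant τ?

For H(s) = 1/(s + 1/τ), the pole is at -1/τ = -232, so τ = 1/232 = 0.0043 s.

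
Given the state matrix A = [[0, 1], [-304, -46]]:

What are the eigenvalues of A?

det(A - λI) = λ² - (-46)λ + 304 = (λ - (-38))(λ - (-8)). Eigenvalues: -38, -8.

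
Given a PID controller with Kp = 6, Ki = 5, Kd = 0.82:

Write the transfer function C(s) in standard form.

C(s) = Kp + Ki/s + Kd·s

Substituting values: C(s) = 6 + 5/s + 0.82s = (0.82s² + 6s + 5)/s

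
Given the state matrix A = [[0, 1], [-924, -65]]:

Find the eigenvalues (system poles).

det(A - λI) = λ² - (-65)λ + 924 = (λ - (-21))(λ - (-44)). Eigenvalues: -21, -44.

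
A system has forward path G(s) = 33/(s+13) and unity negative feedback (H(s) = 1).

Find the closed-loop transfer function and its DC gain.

T(s) = G/(1+GH) = [33/(s+13)] / [1 + 33/(s+13)] = 33/(s+13+33) = 33/(s+46). DC gain = 33/46 = 0.7174.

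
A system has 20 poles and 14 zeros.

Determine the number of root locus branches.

Root locus has n branches where n = number of poles = 20.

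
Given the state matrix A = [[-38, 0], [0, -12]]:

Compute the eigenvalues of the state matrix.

For diagonal matrix, eigenvalues are diagonal entries: λ₁ = -38, λ₂ = -12.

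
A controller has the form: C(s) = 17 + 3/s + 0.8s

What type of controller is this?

This is a Proportional-Integral-Derivative (PID) controller.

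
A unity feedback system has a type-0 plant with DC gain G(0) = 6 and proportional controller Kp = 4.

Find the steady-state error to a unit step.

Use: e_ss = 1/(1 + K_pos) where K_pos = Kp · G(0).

K_pos = Kp · G(0) = 4 × 6 = 24. e_ss = 1/(1 + 24) = 0.04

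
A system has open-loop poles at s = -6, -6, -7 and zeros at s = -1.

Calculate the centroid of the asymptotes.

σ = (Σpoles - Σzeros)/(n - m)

σ = (Σpoles - Σzeros)/(n - m) = (-19 - (-1))/(3 - 1) = -18/2 = -9.0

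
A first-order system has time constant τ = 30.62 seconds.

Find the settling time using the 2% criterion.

For first-order system, 2% settling time ≈ 4τ = 4 × 30.62 = 122.48 s.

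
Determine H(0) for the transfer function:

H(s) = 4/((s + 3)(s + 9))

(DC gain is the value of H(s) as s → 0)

DC gain = H(0) = 4/(3 × 9) = 4/27 = 0.1481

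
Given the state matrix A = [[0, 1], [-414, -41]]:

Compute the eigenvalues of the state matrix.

det(A - λI) = λ² - (-41)λ + 414 = (λ - (-23))(λ - (-18)). Eigenvalues: -23, -18.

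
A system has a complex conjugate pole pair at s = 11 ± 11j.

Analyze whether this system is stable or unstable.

Real part of poles is 11 (> 0, right half-plane). Unstable.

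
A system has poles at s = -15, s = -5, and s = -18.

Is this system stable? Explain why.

All poles are in the left half-plane. System is stable.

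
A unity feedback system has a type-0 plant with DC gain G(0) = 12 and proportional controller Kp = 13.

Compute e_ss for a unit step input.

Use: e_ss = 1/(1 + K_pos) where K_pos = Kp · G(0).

K_pos = Kp · G(0) = 13 × 12 = 156. e_ss = 1/(1 + 156) = 0.0064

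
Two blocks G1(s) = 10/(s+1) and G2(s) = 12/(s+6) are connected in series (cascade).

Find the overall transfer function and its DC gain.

Series: multiply transfer functions. G_eq = 10/(s+1) × 12/(s+6) = 120/((s+1)(s+6)). DC gain = 120/(1×6) = 20.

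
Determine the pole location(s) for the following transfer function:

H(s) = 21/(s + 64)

Pole is where denominator = 0: s + 64 = 0, so s = -64.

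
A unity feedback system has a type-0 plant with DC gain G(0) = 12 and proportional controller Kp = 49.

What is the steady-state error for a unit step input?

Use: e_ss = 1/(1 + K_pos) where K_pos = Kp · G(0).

K_pos = Kp · G(0) = 49 × 12 = 588. e_ss = 1/(1 + 588) = 0.0017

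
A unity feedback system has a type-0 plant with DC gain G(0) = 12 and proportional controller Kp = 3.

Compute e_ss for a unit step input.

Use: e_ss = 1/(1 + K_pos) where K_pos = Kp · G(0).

K_pos = Kp · G(0) = 3 × 12 = 36. e_ss = 1/(1 + 36) = 0.0270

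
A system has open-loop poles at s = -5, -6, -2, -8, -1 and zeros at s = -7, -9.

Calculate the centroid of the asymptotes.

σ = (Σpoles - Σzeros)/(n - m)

σ = (Σpoles - Σzeros)/(n - m) = (-22 - (-16))/(5 - 2) = -6/3 = -2.0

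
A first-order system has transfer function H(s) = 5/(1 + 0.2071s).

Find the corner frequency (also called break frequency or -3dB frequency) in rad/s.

Corner frequency = 1/τ = 1/0.2071 = 4.829 rad/s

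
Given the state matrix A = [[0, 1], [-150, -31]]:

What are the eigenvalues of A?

det(A - λI) = λ² - (-31)λ + 150 = (λ - (-25))(λ - (-6)). Eigenvalues: -25, -6.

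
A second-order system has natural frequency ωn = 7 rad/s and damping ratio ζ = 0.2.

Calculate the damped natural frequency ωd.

ωd = ωn√(1 - ζ²) = 7√(1 - 0.2²) = 6.86 rad/s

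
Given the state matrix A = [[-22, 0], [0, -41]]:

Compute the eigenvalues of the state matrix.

For diagonal matrix, eigenvalues are diagonal entries: λ₁ = -22, λ₂ = -41.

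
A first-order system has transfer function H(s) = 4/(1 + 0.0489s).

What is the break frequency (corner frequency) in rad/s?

Corner frequency = 1/τ = 1/0.0489 = 20.45 rad/s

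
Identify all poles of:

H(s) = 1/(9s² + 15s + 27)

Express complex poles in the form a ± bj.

Discriminant = 15² - 4×9×27 = 225 - 972 = -747 < 0, so the poles are a complex conjugate pair s = (-15 ± j√747)/(2×9). Real part = -15/(2×9) = -15/18 ≈ -0.8333; imaginary part = ±√747/(2×9) ≈ 1.5184. Poles: s = -0.8333 ± 1.5184j.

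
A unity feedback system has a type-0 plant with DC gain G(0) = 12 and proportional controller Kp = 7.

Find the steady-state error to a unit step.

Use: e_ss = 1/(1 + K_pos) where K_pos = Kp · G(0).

K_pos = Kp · G(0) = 7 × 12 = 84. e_ss = 1/(1 + 84) = 0.0118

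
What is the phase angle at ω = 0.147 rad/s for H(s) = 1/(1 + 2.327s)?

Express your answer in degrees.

Phase = -arctan(ωτ) = -arctan(0.147 × 2.327) = -18.9°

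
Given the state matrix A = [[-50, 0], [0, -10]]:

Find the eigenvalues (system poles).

For diagonal matrix, eigenvalues are diagonal entries: λ₁ = -50, λ₂ = -10.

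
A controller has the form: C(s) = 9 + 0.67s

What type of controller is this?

This is a Proportional-Derivative (PD) controller.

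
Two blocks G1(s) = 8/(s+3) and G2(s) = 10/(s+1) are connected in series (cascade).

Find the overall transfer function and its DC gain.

Series: multiply transfer functions. G_eq = 8/(s+3) × 10/(s+1) = 80/((s+3)(s+1)). DC gain = 80/(3×1) = 26.6667.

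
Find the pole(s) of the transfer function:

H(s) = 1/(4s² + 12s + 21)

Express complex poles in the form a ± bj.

Discriminant = 12² - 4×4×21 = 144 - 336 = -192 < 0, so the poles are a complex conjugate pair s = (-12 ± j√192)/(2×4). Real part = -12/(2×4) = -12/8 = -1.5; imaginary part = ±√192/(2×4) ≈ 1.7321. Poles: s = -1.5 ± 1.7321j.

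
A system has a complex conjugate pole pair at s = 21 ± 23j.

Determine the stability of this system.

Real part of poles is 21 (> 0, right half-plane). Unstable.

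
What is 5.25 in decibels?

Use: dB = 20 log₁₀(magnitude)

dB = 20 log₁₀(5.25) = 14.4 dB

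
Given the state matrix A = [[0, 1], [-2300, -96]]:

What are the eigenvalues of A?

det(A - λI) = λ² - (-96)λ + 2300 = (λ - (-46))(λ - (-50)). Eigenvalues: -46, -50.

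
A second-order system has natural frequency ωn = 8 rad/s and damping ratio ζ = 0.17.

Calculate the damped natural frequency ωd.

ωd = ωn√(1 - ζ²) = 8√(1 - 0.17²) = 7.88 rad/s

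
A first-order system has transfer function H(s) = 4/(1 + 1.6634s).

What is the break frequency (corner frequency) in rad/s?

Corner frequency = 1/τ = 1/1.6634 = 0.601 rad/s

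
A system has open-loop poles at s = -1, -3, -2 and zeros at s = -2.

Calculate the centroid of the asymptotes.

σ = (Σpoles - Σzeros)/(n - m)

σ = (Σpoles - Σzeros)/(n - m) = (-6 - (-2))/(3 - 1) = -4/2 = -2.0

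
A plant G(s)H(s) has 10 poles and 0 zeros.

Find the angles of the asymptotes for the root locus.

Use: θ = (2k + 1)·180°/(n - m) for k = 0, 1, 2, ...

n - m = 10 - 0 = 10. Angles: θk = (2k + 1)·180°/10 = 18°, 54°, 90°, 126°, 162°, 198°, 234°, 270°, 306°, 342°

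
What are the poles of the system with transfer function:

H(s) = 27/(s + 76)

Pole is where denominator = 0: s + 76 = 0, so s = -76.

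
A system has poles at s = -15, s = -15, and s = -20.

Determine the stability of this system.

All poles are in the left half-plane. System is stable.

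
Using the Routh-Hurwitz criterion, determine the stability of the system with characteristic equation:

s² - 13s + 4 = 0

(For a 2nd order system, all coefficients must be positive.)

Coefficients: 1, -13, 4. b=-13 not positive, so system is unstable.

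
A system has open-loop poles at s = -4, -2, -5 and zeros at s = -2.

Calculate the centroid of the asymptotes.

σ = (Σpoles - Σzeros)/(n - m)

σ = (Σpoles - Σzeros)/(n - m) = (-11 - (-2))/(3 - 1) = -9/2 = -4.5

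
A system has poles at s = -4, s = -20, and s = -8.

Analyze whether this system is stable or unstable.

All poles are in the left half-plane. System is stable.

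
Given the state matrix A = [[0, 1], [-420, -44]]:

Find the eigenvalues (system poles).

det(A - λI) = λ² - (-44)λ + 420 = (λ - (-30))(λ - (-14)). Eigenvalues: -30, -14.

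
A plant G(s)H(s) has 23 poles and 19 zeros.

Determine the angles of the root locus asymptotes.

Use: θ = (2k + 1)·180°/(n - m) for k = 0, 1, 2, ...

n - m = 23 - 19 = 4. Angles: θk = (2k + 1)·180°/4 = 45°, 135°, 225°, 315°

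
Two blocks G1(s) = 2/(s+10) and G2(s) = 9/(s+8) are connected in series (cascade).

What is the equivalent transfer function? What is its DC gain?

Series: multiply transfer functions. G_eq = 2/(s+10) × 9/(s+8) = 18/((s+10)(s+8)). DC gain = 18/(10×8) = 0.225.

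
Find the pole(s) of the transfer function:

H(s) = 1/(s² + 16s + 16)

Discriminant = 16² - 4×1×16 = 256 - 64 = 192 > 0, so two distinct real poles. Using quadratic formula: s = (-16 ± √192)/(2×1) = (-16 ± √192)/2, with √192 ≈ 13.8564. s₁ ≈ -1.0718, s₂ ≈ -14.9282. Poles: s₁ = -1.0718, s₂ = -14.9282.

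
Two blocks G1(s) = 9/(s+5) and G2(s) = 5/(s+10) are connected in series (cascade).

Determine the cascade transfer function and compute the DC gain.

Series: multiply transfer functions. G_eq = 9/(s+5) × 5/(s+10) = 45/((s+5)(s+10)). DC gain = 45/(5×10) = 0.9.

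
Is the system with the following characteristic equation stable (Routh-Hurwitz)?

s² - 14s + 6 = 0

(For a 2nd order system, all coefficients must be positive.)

Coefficients: 1, -14, 6. b=-14 not positive, so system is unstable.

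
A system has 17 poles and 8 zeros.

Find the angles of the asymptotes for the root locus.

n - m = 17 - 8 = 9. Angles: θk = (2k + 1)·180°/9 = 20°, 60°, 100°, 140°, 180°, 220°, 260°, 300°, 340°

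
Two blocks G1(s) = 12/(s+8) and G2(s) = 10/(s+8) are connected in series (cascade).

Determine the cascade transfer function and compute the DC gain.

Series: multiply transfer functions. G_eq = 12/(s+8) × 10/(s+8) = 120/((s+8)(s+8)). DC gain = 120/(8×8) = 1.875.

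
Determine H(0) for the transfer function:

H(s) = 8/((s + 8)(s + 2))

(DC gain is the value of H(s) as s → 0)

DC gain = H(0) = 8/(8 × 2) = 8/16 = 0.5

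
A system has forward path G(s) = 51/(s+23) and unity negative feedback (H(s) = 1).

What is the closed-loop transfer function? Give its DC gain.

T(s) = G/(1+GH) = [51/(s+23)] / [1 + 51/(s+23)] = 51/(s+23+51) = 51/(s+74). DC gain = 51/74 = 0.6892.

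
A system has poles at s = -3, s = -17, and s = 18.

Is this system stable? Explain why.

Pole(s) at s = 18 are not in the left half-plane. System is unstable.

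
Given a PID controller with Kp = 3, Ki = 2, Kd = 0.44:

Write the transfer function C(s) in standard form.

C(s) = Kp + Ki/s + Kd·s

Substituting values: C(s) = 3 + 2/s + 0.44s = (0.44s² + 3s + 2)/s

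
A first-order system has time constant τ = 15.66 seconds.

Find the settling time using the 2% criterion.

For first-order system, 2% settling time ≈ 4τ = 4 × 15.66 = 62.64 s.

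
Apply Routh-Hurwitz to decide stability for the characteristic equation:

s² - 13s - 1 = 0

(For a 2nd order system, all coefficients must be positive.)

Coefficients: 1, -13, -1. b=-13, c=-1 not positive, so system is unstable.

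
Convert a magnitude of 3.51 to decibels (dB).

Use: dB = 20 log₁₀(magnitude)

dB = 20 log₁₀(3.51) = 10.9 dB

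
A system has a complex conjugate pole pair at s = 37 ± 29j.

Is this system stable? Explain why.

Real part of poles is 37 (> 0, right half-plane). Unstable.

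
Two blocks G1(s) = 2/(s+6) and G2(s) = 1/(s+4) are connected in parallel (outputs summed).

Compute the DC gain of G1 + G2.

Parallel: G_eq = G1 + G2. DC gain = G1(0) + G2(0) = 2/6 + 1/4 = 0.3333 + 0.25 = 0.5833.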